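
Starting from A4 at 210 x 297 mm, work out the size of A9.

37 × 52 mm

A5: ⌊297/2⌋ × 210 = 148 × 210 mm
A6: ⌊210/2⌋ × 148 = 105 × 148 mm
A7: ⌊148/2⌋ × 105 = 74 × 105 mm
A8: ⌊105/2⌋ × 74 = 52 × 74 mm
A9: ⌊74/2⌋ × 52 = 37 × 52 mm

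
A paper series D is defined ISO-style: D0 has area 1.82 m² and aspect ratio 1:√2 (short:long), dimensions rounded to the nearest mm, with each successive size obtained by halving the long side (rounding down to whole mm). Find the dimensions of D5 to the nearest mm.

Let D0's short side be w mm. w · w√2 = 1.82 m² = 1,820,000 mm², so w ≈ 1134.4 mm and w√2 ≈ 1604.3 mm → D0 = 1134 × 1604 mm.
D1: ⌊1604/2⌋ × 1134 = 802 × 1134 mm
D2: ⌊1134/2⌋ × 802 = 567 × 802 mm
D3: ⌊802/2⌋ × 567 = 401 × 567 mm
D4: ⌊567/2⌋ × 401 = 283 × 401 mm
D5: ⌊401/2⌋ × 283 = 200 × 283 mm

200 × 283 mm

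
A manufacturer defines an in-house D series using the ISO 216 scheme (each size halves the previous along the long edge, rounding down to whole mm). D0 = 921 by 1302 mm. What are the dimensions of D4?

D1: ⌊1302/2⌋ × 921 = 651 × 921 mm
D2: ⌊921/2⌋ × 651 = 460 × 651 mm
D3: ⌊651/2⌋ × 460 = 325 × 460 mm
D4: ⌊460/2⌋ × 325 = 230 × 325 mm

230 × 325 mm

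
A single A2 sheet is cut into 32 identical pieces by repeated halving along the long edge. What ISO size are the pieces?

A7

32 = 2^5, so 5 halving steps.
A2 → A3 → … → A7 after 5 steps.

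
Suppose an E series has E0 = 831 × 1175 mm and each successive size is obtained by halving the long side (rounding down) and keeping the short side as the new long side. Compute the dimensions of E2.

E1: ⌊1175/2⌋ × 831 = 587 × 831 mm
E2: ⌊831/2⌋ × 587 = 415 × 587 mm

415 × 587 mm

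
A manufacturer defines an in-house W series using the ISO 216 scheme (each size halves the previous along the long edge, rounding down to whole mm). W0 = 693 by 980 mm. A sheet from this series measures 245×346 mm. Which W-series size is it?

W0: 693 × 980 mm
W1: 490 × 693 mm
W2: 346 × 490 mm
W3: 245 × 346 mm
W4: 173 × 245 mm
→ matches W3.

W3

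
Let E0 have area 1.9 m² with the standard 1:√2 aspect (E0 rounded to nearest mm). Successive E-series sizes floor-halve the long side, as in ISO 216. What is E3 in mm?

Let E0's short side be w mm. w · w√2 = 1.9 m² = 1,900,000 mm², so w ≈ 1159.1 mm and w√2 ≈ 1639.2 mm → E0 = 1159 × 1639 mm.
E1: ⌊1639/2⌋ × 1159 = 819 × 1159 mm
E2: ⌊1159/2⌋ × 819 = 579 × 819 mm
E3: ⌊819/2⌋ × 579 = 409 × 579 mm

409 × 579 mm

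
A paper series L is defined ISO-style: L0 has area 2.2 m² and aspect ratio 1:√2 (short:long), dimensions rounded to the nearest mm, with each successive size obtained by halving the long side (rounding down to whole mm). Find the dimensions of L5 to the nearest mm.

220 × 311 mm

Let L0's short side be w mm. w · w√2 = 2.2 m² = 2,200,000 mm², so w ≈ 1247.3 mm and w√2 ≈ 1763.9 mm → L0 = 1247 × 1764 mm.
L1: ⌊1764/2⌋ × 1247 = 882 × 1247 mm
L2: ⌊1247/2⌋ × 882 = 623 × 882 mm
L3: ⌊882/2⌋ × 623 = 441 × 623 mm
L4: ⌊623/2⌋ × 441 = 311 × 441 mm
L5: ⌊441/2⌋ × 311 = 220 × 311 mm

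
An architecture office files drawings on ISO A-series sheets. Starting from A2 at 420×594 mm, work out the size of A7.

74 × 105 mm

A3: ⌊594/2⌋ × 420 = 297 × 420 mm
A4: ⌊420/2⌋ × 297 = 210 × 297 mm
A5: ⌊297/2⌋ × 210 = 148 × 210 mm
A6: ⌊210/2⌋ × 148 = 105 × 148 mm
A7: ⌊148/2⌋ × 105 = 74 × 105 mm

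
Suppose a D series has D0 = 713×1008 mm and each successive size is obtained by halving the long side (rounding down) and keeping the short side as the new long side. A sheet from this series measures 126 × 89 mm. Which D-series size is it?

D6

D0: 713 × 1008 mm
D1: 504 × 713 mm
D2: 356 × 504 mm
D3: 252 × 356 mm
D4: 178 × 252 mm
D5: 126 × 178 mm
D6: 89 × 126 mm
D7: 63 × 89 mm
→ matches D6.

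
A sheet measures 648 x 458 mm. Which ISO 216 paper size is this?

C2 (458 × 648 mm)

Aspect ratio 648/458 ≈ 1.415 — close to the ISO √2 ≈ 1.414.
In the C-series (envelope sizes, between A and B): C2 = 458 × 648 mm.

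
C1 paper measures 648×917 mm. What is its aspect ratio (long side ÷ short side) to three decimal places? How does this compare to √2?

1.415

917 / 648 = 1.415
Matches √2 ≈ 1.414 — the ISO 216 defining ratio.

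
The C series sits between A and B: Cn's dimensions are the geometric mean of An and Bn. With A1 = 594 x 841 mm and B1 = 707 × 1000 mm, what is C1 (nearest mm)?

648 × 917 mm

Short side: √(594 · 707) = √419958 ≈ 648.0 → 648 mm
Long side: √(841 · 1000) = √841000 ≈ 917.1 → 917 mm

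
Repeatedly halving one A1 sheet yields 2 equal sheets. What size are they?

2 = 2^1, so 1 halving step.
A1 → A2 → … → A2 after 1 step.

A2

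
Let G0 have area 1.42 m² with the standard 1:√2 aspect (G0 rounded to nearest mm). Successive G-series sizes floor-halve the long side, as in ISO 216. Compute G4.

Let G0's short side be w mm. w · w√2 = 1.42 m² = 1,420,000 mm², so w ≈ 1002.0 mm and w√2 ≈ 1417.1 mm → G0 = 1002 × 1417 mm.
G1: ⌊1417/2⌋ × 1002 = 708 × 1002 mm
G2: ⌊1002/2⌋ × 708 = 501 × 708 mm
G3: ⌊708/2⌋ × 501 = 354 × 501 mm
G4: ⌊501/2⌋ × 354 = 250 × 354 mm

250 × 354 mm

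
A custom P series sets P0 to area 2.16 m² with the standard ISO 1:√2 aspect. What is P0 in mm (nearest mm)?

1236 × 1748 mm

Let the short side be w mm. Then w · w√2 = 2.16 m² = 2,160,000 mm².
w² = 2,160,000/√2, so w ≈ 1235.9 mm; long side = w√2 ≈ 1747.8 mm.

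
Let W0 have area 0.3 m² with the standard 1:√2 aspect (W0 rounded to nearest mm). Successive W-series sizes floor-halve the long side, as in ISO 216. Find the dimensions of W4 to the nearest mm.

115 × 162 mm

Let W0's short side be w mm. w · w√2 = 0.3 m² = 300,000 mm², so w ≈ 460.6 mm and w√2 ≈ 651.4 mm → W0 = 461 × 651 mm.
W1: ⌊651/2⌋ × 461 = 325 × 461 mm
W2: ⌊461/2⌋ × 325 = 230 × 325 mm
W3: ⌊325/2⌋ × 230 = 162 × 230 mm
W4: ⌊230/2⌋ × 162 = 115 × 162 mm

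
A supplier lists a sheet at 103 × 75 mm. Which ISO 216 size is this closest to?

Aspect ratio 103/75 ≈ 1.373 (ISO target is √2 ≈ 1.414).
In the A-series (A0 area = 1 m²): A7 = 74 × 105 mm.
Off by 3 mm total — nearest standard size.

A7 (74 × 105 mm)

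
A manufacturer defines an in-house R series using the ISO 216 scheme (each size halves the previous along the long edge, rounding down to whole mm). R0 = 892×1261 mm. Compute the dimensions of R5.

157 × 223 mm

R1: ⌊1261/2⌋ × 892 = 630 × 892 mm
R2: ⌊892/2⌋ × 630 = 446 × 630 mm
R3: ⌊630/2⌋ × 446 = 315 × 446 mm
R4: ⌊446/2⌋ × 315 = 223 × 315 mm
R5: ⌊315/2⌋ × 223 = 157 × 223 mm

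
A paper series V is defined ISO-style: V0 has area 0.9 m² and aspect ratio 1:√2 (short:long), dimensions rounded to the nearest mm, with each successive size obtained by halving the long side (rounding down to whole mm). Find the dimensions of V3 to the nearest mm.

282 × 399 mm

Let V0's short side be w mm. w · w√2 = 0.9 m² = 900,000 mm², so w ≈ 797.7 mm and w√2 ≈ 1128.2 mm → V0 = 798 × 1128 mm.
V1: ⌊1128/2⌋ × 798 = 564 × 798 mm
V2: ⌊798/2⌋ × 564 = 399 × 564 mm
V3: ⌊564/2⌋ × 399 = 282 × 399 mm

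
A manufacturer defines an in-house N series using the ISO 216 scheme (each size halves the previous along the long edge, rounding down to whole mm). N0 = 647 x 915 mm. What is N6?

N1: ⌊915/2⌋ × 647 = 457 × 647 mm
N2: ⌊647/2⌋ × 457 = 323 × 457 mm
N3: ⌊457/2⌋ × 323 = 228 × 323 mm
N4: ⌊323/2⌋ × 228 = 161 × 228 mm
N5: ⌊228/2⌋ × 161 = 114 × 161 mm
N6: ⌊161/2⌋ × 114 = 80 × 114 mm

80 × 114 mm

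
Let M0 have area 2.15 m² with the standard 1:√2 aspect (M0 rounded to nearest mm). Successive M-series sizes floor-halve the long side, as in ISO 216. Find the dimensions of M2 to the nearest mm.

616 × 872 mm

Let M0's short side be w mm. w · w√2 = 2.15 m² = 2,150,000 mm², so w ≈ 1233.0 mm and w√2 ≈ 1743.7 mm → M0 = 1233 × 1744 mm.
M1: ⌊1744/2⌋ × 1233 = 872 × 1233 mm
M2: ⌊1233/2⌋ × 872 = 616 × 872 mm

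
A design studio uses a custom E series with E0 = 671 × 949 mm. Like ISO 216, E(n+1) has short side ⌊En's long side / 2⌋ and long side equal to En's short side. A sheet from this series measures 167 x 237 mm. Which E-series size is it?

E4

E0: 671 × 949 mm
E1: 474 × 671 mm
E2: 335 × 474 mm
E3: 237 × 335 mm
E4: 167 × 237 mm
E5: 118 × 167 mm
→ matches E4.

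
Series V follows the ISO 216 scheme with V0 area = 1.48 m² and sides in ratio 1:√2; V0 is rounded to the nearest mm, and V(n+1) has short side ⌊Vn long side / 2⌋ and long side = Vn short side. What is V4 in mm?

255 × 361 mm

Let V0's short side be w mm. w · w√2 = 1.48 m² = 1,480,000 mm², so w ≈ 1023.0 mm and w√2 ≈ 1446.7 mm → V0 = 1023 × 1447 mm.
V1: ⌊1447/2⌋ × 1023 = 723 × 1023 mm
V2: ⌊1023/2⌋ × 723 = 511 × 723 mm
V3: ⌊723/2⌋ × 511 = 361 × 511 mm
V4: ⌊511/2⌋ × 361 = 255 × 361 mm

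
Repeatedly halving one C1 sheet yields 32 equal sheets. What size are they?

C6

32 = 2^5, so 5 halving steps.
C1 → C2 → … → C6 after 5 steps.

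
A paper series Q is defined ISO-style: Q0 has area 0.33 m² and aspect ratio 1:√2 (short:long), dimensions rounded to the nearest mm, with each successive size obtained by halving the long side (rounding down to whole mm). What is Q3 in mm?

170 × 241 mm

Let Q0's short side be w mm. w · w√2 = 0.33 m² = 330,000 mm², so w ≈ 483.1 mm and w√2 ≈ 683.1 mm → Q0 = 483 × 683 mm.
Q1: ⌊683/2⌋ × 483 = 341 × 483 mm
Q2: ⌊483/2⌋ × 341 = 241 × 341 mm
Q3: ⌊341/2⌋ × 241 = 170 × 241 mm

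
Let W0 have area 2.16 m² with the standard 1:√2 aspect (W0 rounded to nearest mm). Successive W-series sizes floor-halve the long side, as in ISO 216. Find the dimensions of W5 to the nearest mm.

218 × 309 mm

Let W0's short side be w mm. w · w√2 = 2.16 m² = 2,160,000 mm², so w ≈ 1235.9 mm and w√2 ≈ 1747.8 mm → W0 = 1236 × 1748 mm.
W1: ⌊1748/2⌋ × 1236 = 874 × 1236 mm
W2: ⌊1236/2⌋ × 874 = 618 × 874 mm
W3: ⌊874/2⌋ × 618 = 437 × 618 mm
W4: ⌊618/2⌋ × 437 = 309 × 437 mm
W5: ⌊437/2⌋ × 309 = 218 × 309 mm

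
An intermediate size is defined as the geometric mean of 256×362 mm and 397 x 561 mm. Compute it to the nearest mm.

Short side: √(256 · 397) = √101632 ≈ 318.8 → 319 mm
Long side: √(362 · 561) = √203082 ≈ 450.6 → 451 mm

319 × 451 mm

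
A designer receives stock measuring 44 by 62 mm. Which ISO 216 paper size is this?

Aspect ratio 62/44 ≈ 1.409 — close to the ISO √2 ≈ 1.414.
In the B-series (B0 = 1000 × 1414 mm): B9 = 44 × 62 mm.

B9 (44 × 62 mm)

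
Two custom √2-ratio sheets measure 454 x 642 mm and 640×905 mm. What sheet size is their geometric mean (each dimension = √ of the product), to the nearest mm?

539 × 762 mm

Short side: √(454 · 640) = √290560 ≈ 539.0 → 539 mm
Long side: √(642 · 905) = √581010 ≈ 762.2 → 762 mm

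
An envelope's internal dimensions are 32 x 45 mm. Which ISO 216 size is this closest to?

B10 (31 × 44 mm)

Aspect ratio 45/32 ≈ 1.406 — close to the ISO √2 ≈ 1.414.
In the B-series (B0 = 1000 × 1414 mm): B10 = 31 × 44 mm.
Off by 2 mm total — nearest standard size.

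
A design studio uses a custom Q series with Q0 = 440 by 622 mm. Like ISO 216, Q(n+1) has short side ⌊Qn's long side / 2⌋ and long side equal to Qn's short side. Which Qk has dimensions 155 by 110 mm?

Q0: 440 × 622 mm
Q1: 311 × 440 mm
Q2: 220 × 311 mm
Q3: 155 × 220 mm
Q4: 110 × 155 mm
Q5: 77 × 110 mm
→ matches Q4.

Q4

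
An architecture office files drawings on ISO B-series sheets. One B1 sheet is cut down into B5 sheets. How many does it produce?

16

B1 = 707 × 1000 mm; B5 = 176 × 250 mm.
Each halving step doubles the count; 4 steps from B1 to B5.
2^4 = 16.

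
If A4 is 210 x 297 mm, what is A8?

52 × 74 mm

A5: ⌊297/2⌋ × 210 = 148 × 210 mm
A6: ⌊210/2⌋ × 148 = 105 × 148 mm
A7: ⌊148/2⌋ × 105 = 74 × 105 mm
A8: ⌊105/2⌋ × 74 = 52 × 74 mm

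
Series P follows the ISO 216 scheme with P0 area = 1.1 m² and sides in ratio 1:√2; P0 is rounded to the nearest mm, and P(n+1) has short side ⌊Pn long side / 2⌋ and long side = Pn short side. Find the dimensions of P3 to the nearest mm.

Let P0's short side be w mm. w · w√2 = 1.1 m² = 1,100,000 mm², so w ≈ 881.9 mm and w√2 ≈ 1247.3 mm → P0 = 882 × 1247 mm.
P1: ⌊1247/2⌋ × 882 = 623 × 882 mm
P2: ⌊882/2⌋ × 623 = 441 × 623 mm
P3: ⌊623/2⌋ × 441 = 311 × 441 mm

311 × 441 mm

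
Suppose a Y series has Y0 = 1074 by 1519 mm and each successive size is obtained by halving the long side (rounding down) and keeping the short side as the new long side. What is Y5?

189 × 268 mm

Y1: ⌊1519/2⌋ × 1074 = 759 × 1074 mm
Y2: ⌊1074/2⌋ × 759 = 537 × 759 mm
Y3: ⌊759/2⌋ × 537 = 379 × 537 mm
Y4: ⌊537/2⌋ × 379 = 268 × 379 mm
Y5: ⌊379/2⌋ × 268 = 189 × 268 mm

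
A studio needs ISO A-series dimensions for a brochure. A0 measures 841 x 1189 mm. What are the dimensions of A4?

210 × 297 mm

A1: ⌊1189/2⌋ × 841 = 594 × 841 mm
A2: ⌊841/2⌋ × 594 = 420 × 594 mm
A3: ⌊594/2⌋ × 420 = 297 × 420 mm
A4: ⌊420/2⌋ × 297 = 210 × 297 mm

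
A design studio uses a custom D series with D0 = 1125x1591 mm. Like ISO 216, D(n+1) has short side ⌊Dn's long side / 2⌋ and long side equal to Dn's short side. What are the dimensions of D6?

D1 = 795 × 1125 mm (from D0 by 1 halving).
D2: ⌊1125/2⌋ × 795 = 562 × 795 mm
D3: ⌊795/2⌋ × 562 = 397 × 562 mm
D4: ⌊562/2⌋ × 397 = 281 × 397 mm
D5: ⌊397/2⌋ × 281 = 198 × 281 mm
D6: ⌊281/2⌋ × 198 = 140 × 198 mm

140 × 198 mm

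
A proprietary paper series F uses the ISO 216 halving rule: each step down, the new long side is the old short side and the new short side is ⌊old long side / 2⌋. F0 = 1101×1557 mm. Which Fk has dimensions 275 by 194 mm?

F5

F0: 1101 × 1557 mm
F1: 778 × 1101 mm
F2: 550 × 778 mm
F3: 389 × 550 mm
F4: 275 × 389 mm
F5: 194 × 275 mm
F6: 137 × 194 mm
→ matches F5.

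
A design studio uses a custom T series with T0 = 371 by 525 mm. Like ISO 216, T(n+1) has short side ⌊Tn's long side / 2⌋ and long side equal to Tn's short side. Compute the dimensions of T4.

T1: ⌊525/2⌋ × 371 = 262 × 371 mm
T2: ⌊371/2⌋ × 262 = 185 × 262 mm
T3: ⌊262/2⌋ × 185 = 131 × 185 mm
T4: ⌊185/2⌋ × 131 = 92 × 131 mm

92 × 131 mm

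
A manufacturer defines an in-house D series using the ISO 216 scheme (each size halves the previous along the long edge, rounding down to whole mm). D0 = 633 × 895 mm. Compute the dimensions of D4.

158 × 223 mm

D1: ⌊895/2⌋ × 633 = 447 × 633 mm
D2: ⌊633/2⌋ × 447 = 316 × 447 mm
D3: ⌊447/2⌋ × 316 = 223 × 316 mm
D4: ⌊316/2⌋ × 223 = 158 × 223 mm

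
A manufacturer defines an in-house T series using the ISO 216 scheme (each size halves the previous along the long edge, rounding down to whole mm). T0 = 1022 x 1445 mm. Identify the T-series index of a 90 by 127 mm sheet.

T0: 1022 × 1445 mm
T1: 722 × 1022 mm
T2: 511 × 722 mm
T3: 361 × 511 mm
T4: 255 × 361 mm
T5: 180 × 255 mm
T6: 127 × 180 mm
T7: 90 × 127 mm
T8: 63 × 90 mm
→ matches T7.

T7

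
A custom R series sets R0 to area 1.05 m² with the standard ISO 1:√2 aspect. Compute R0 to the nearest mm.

Let the short side be w mm. Then w · w√2 = 1.05 m² = 1,050,000 mm².
w² = 1,050,000/√2, so w ≈ 861.7 mm; long side = w√2 ≈ 1218.6 mm.

862 × 1219 mm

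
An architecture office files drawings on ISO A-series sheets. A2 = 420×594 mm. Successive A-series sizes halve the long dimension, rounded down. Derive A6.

105 × 148 mm

A3: ⌊594/2⌋ × 420 = 297 × 420 mm
A4: ⌊420/2⌋ × 297 = 210 × 297 mm
A5: ⌊297/2⌋ × 210 = 148 × 210 mm
A6: ⌊210/2⌋ × 148 = 105 × 148 mm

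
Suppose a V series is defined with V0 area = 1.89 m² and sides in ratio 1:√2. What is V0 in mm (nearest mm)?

1156 × 1635 mm

Let the short side be w mm. Then w · w√2 = 1.89 m² = 1,890,000 mm².
w² = 1,890,000/√2, so w ≈ 1156.0 mm; long side = w√2 ≈ 1634.9 mm.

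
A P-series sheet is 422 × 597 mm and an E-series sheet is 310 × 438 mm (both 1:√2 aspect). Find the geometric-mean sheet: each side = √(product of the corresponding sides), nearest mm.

362 × 511 mm

Short side: √(422 · 310) = √130820 ≈ 361.7 → 362 mm
Long side: √(597 · 438) = √261486 ≈ 511.4 → 511 mm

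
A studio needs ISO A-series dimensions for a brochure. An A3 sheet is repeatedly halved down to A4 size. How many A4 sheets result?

Each ISO step halves the sheet: 1 × A3 → 2 × A4
From A3 to A4 is 1 halving step: 2^1 = 2.

2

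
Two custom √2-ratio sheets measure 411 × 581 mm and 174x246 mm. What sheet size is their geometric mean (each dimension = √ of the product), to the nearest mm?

Short side: √(411 · 174) = √71514 ≈ 267.4 → 267 mm
Long side: √(581 · 246) = √142926 ≈ 378.1 → 378 mm

267 × 378 mm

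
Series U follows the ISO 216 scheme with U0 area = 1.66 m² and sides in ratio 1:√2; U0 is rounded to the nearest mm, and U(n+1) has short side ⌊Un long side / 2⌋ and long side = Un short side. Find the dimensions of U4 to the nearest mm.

270 × 383 mm

Let U0's short side be w mm. w · w√2 = 1.66 m² = 1,660,000 mm², so w ≈ 1083.4 mm and w√2 ≈ 1532.2 mm → U0 = 1083 × 1532 mm.
U1: ⌊1532/2⌋ × 1083 = 766 × 1083 mm
U2: ⌊1083/2⌋ × 766 = 541 × 766 mm
U3: ⌊766/2⌋ × 541 = 383 × 541 mm
U4: ⌊541/2⌋ × 383 = 270 × 383 mm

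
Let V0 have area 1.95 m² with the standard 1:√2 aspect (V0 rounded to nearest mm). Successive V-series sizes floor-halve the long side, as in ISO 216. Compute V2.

Let V0's short side be w mm. w · w√2 = 1.95 m² = 1,950,000 mm², so w ≈ 1174.2 mm and w√2 ≈ 1660.6 mm → V0 = 1174 × 1661 mm.
V1: ⌊1661/2⌋ × 1174 = 830 × 1174 mm
V2: ⌊1174/2⌋ × 830 = 587 × 830 mm

587 × 830 mm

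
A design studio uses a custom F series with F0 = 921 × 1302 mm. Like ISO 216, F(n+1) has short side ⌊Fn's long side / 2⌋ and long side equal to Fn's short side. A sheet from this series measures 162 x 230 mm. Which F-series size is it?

F0: 921 × 1302 mm
F1: 651 × 921 mm
F2: 460 × 651 mm
F3: 325 × 460 mm
F4: 230 × 325 mm
F5: 162 × 230 mm
F6: 115 × 162 mm
→ matches F5.

F5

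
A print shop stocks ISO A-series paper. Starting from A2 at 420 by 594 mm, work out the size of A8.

52 × 74 mm

A3: ⌊594/2⌋ × 420 = 297 × 420 mm
A4: ⌊420/2⌋ × 297 = 210 × 297 mm
A5: ⌊297/2⌋ × 210 = 148 × 210 mm
A6: ⌊210/2⌋ × 148 = 105 × 148 mm
A7: ⌊148/2⌋ × 105 = 74 × 105 mm
A8: ⌊105/2⌋ × 74 = 52 × 74 mm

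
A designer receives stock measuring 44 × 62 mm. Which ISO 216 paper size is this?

Aspect ratio 62/44 ≈ 1.409 — close to the ISO √2 ≈ 1.414.
In the B-series (B0 = 1000 × 1414 mm): B9 = 44 × 62 mm.

B9 (44 × 62 mm)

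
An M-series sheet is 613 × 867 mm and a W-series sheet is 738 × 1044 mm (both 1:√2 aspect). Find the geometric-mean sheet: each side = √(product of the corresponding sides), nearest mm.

Short side: √(613 · 738) = √452394 ≈ 672.6 → 673 mm
Long side: √(867 · 1044) = √905148 ≈ 951.4 → 951 mm

673 × 951 mm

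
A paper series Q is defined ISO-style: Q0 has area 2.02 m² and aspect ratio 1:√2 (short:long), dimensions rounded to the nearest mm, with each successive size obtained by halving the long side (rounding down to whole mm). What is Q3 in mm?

422 × 597 mm

Let Q0's short side be w mm. w · w√2 = 2.02 m² = 2,020,000 mm², so w ≈ 1195.1 mm and w√2 ≈ 1690.2 mm → Q0 = 1195 × 1690 mm.
Q1: ⌊1690/2⌋ × 1195 = 845 × 1195 mm
Q2: ⌊1195/2⌋ × 845 = 597 × 845 mm
Q3: ⌊845/2⌋ × 597 = 422 × 597 mm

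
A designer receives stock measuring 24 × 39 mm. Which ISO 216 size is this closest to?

A10 (26 × 37 mm)

Aspect ratio 39/24 ≈ 1.625 (ISO target is √2 ≈ 1.414).
In the A-series (A0 area = 1 m²): A10 = 26 × 37 mm.
Off by 4 mm total — nearest standard size.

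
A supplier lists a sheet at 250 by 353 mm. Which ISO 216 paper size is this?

Aspect ratio 353/250 ≈ 1.412 — close to the ISO √2 ≈ 1.414.
In the B-series (B0 = 1000 × 1414 mm): B4 = 250 × 353 mm.

B4 (250 × 353 mm)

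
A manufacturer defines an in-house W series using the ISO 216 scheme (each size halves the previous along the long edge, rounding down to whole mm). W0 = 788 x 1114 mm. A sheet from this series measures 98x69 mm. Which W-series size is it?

W7

W0: 788 × 1114 mm
W1: 557 × 788 mm
W2: 394 × 557 mm
W3: 278 × 394 mm
W4: 197 × 278 mm
W5: 139 × 197 mm
W6: 98 × 139 mm
W7: 69 × 98 mm
W8: 49 × 69 mm
→ matches W7.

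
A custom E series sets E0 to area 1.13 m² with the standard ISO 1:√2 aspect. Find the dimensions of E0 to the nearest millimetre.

Let the short side be w mm. Then w · w√2 = 1.13 m² = 1,130,000 mm².
w² = 1,130,000/√2, so w ≈ 893.9 mm; long side = w√2 ≈ 1264.1 mm.

894 × 1264 mm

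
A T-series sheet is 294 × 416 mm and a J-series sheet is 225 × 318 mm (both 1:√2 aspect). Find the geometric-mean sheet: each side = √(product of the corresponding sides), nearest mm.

257 × 364 mm

Short side: √(294 · 225) = √66150 ≈ 257.2 → 257 mm
Long side: √(416 · 318) = √132288 ≈ 363.7 → 364 mm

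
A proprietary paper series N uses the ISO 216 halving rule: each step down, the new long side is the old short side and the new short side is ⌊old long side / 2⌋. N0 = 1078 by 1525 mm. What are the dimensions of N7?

95 × 134 mm

N1 = 762 × 1078 mm (from N0 by 1 halving).
N2: ⌊1078/2⌋ × 762 = 539 × 762 mm
N3: ⌊762/2⌋ × 539 = 381 × 539 mm
N4: ⌊539/2⌋ × 381 = 269 × 381 mm
N5: ⌊381/2⌋ × 269 = 190 × 269 mm
N6: ⌊269/2⌋ × 190 = 134 × 190 mm
N7: ⌊190/2⌋ × 134 = 95 × 134 mm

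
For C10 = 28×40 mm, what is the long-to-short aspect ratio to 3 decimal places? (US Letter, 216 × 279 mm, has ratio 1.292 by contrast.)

1.429

40 / 28 = 1.429
ISO 216 targets √2 ≈ 1.414; the +0.014 deviation is from mm rounding.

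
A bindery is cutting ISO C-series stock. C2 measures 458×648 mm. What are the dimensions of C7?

81 × 114 mm

C3: ⌊648/2⌋ × 458 = 324 × 458 mm
C4: ⌊458/2⌋ × 324 = 229 × 324 mm
C5: ⌊324/2⌋ × 229 = 162 × 229 mm
C6: ⌊229/2⌋ × 162 = 114 × 162 mm
C7: ⌊162/2⌋ × 114 = 81 × 114 mm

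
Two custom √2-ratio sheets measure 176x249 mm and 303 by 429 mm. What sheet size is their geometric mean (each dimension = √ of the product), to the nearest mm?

231 × 327 mm

Short side: √(176 · 303) = √53328 ≈ 230.9 → 231 mm
Long side: √(249 · 429) = √106821 ≈ 326.8 → 327 mm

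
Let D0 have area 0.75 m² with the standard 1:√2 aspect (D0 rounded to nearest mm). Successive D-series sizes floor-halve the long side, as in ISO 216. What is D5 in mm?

128 × 182 mm

Let D0's short side be w mm. w · w√2 = 0.75 m² = 750,000 mm², so w ≈ 728.2 mm and w√2 ≈ 1029.9 mm → D0 = 728 × 1030 mm.
D1: ⌊1030/2⌋ × 728 = 515 × 728 mm
D2: ⌊728/2⌋ × 515 = 364 × 515 mm
D3: ⌊515/2⌋ × 364 = 257 × 364 mm
D4: ⌊364/2⌋ × 257 = 182 × 257 mm
D5: ⌊257/2⌋ × 182 = 128 × 182 mm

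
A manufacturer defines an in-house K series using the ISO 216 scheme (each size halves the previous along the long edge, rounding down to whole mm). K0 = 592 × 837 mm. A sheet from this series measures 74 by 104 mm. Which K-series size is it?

K6

K0: 592 × 837 mm
K1: 418 × 592 mm
K2: 296 × 418 mm
K3: 209 × 296 mm
K4: 148 × 209 mm
K5: 104 × 148 mm
K6: 74 × 104 mm
K7: 52 × 74 mm
→ matches K6.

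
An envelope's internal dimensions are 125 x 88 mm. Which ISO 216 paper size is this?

B7 (88 × 125 mm)

Aspect ratio 125/88 ≈ 1.420 — close to the ISO √2 ≈ 1.414.
In the B-series (B0 = 1000 × 1414 mm): B7 = 88 × 125 mm.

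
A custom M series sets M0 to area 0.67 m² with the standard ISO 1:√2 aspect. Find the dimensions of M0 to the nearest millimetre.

Let the short side be w mm. Then w · w√2 = 0.67 m² = 670,000 mm².
w² = 670,000/√2, so w ≈ 688.3 mm; long side = w√2 ≈ 973.4 mm.

688 × 973 mm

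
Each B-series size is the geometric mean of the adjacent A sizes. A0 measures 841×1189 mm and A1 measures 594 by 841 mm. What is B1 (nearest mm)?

Short side: √(841 · 594) = √499554 ≈ 706.8 → 707 mm
Long side: √(1189 · 841) = √999949 ≈ 1000.0 → 1000 mm

707 × 1000 mm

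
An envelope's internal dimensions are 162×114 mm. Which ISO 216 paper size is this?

C6 (114 × 162 mm)

Aspect ratio 162/114 ≈ 1.421 — close to the ISO √2 ≈ 1.414.
In the C-series (envelope sizes, between A and B): C6 = 114 × 162 mm.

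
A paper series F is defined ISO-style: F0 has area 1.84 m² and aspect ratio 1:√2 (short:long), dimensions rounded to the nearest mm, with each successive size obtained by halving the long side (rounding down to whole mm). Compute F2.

570 × 806 mm

Let F0's short side be w mm. w · w√2 = 1.84 m² = 1,840,000 mm², so w ≈ 1140.6 mm and w√2 ≈ 1613.1 mm → F0 = 1141 × 1613 mm.
F1: ⌊1613/2⌋ × 1141 = 806 × 1141 mm
F2: ⌊1141/2⌋ × 806 = 570 × 806 mm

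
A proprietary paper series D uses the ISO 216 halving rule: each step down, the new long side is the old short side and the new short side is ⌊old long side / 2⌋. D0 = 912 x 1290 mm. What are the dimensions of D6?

D1: ⌊1290/2⌋ × 912 = 645 × 912 mm
D2: ⌊912/2⌋ × 645 = 456 × 645 mm
D3: ⌊645/2⌋ × 456 = 322 × 456 mm
D4: ⌊456/2⌋ × 322 = 228 × 322 mm
D5: ⌊322/2⌋ × 228 = 161 × 228 mm
D6: ⌊228/2⌋ × 161 = 114 × 161 mm

114 × 161 mm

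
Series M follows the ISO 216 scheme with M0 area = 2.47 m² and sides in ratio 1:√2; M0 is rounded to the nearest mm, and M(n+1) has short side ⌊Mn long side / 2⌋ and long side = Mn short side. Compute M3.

Let M0's short side be w mm. w · w√2 = 2.47 m² = 2,470,000 mm², so w ≈ 1321.6 mm and w√2 ≈ 1869.0 mm → M0 = 1322 × 1869 mm.
M1: ⌊1869/2⌋ × 1322 = 934 × 1322 mm
M2: ⌊1322/2⌋ × 934 = 661 × 934 mm
M3: ⌊934/2⌋ × 661 = 467 × 661 mm

467 × 661 mm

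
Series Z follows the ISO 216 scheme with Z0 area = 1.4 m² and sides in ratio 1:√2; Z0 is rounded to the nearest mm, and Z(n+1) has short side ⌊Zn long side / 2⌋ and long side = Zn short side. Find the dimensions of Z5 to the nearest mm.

Let Z0's short side be w mm. w · w√2 = 1.4 m² = 1,400,000 mm², so w ≈ 995.0 mm and w√2 ≈ 1407.1 mm → Z0 = 995 × 1407 mm.
Z1: ⌊1407/2⌋ × 995 = 703 × 995 mm
Z2: ⌊995/2⌋ × 703 = 497 × 703 mm
Z3: ⌊703/2⌋ × 497 = 351 × 497 mm
Z4: ⌊497/2⌋ × 351 = 248 × 351 mm
Z5: ⌊351/2⌋ × 248 = 175 × 248 mm

175 × 248 mm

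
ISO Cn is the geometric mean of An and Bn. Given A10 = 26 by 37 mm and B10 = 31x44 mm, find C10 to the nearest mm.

Short side: √(26 · 31) = √806 ≈ 28.4 → 28 mm
Long side: √(37 · 44) = √1628 ≈ 40.3 → 40 mm

28 × 40 mm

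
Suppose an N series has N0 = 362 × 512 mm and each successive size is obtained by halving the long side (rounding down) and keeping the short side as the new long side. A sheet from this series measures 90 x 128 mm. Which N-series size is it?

N4

N0: 362 × 512 mm
N1: 256 × 362 mm
N2: 181 × 256 mm
N3: 128 × 181 mm
N4: 90 × 128 mm
N5: 64 × 90 mm
→ matches N4.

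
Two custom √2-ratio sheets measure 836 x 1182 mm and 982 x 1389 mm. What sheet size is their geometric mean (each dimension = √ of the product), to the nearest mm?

906 × 1281 mm

Short side: √(836 · 982) = √820952 ≈ 906.1 → 906 mm
Long side: √(1182 · 1389) = √1641798 ≈ 1281.3 → 1281 mm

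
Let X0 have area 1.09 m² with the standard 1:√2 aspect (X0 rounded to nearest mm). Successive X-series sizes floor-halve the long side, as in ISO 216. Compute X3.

310 × 439 mm

Let X0's short side be w mm. w · w√2 = 1.09 m² = 1,090,000 mm², so w ≈ 877.9 mm and w√2 ≈ 1241.6 mm → X0 = 878 × 1242 mm.
X1: ⌊1242/2⌋ × 878 = 621 × 878 mm
X2: ⌊878/2⌋ × 621 = 439 × 621 mm
X3: ⌊621/2⌋ × 439 = 310 × 439 mm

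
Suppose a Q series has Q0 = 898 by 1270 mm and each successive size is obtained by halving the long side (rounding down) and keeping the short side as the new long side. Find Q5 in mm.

158 × 224 mm

Q1: ⌊1270/2⌋ × 898 = 635 × 898 mm
Q2: ⌊898/2⌋ × 635 = 449 × 635 mm
Q3: ⌊635/2⌋ × 449 = 317 × 449 mm
Q4: ⌊449/2⌋ × 317 = 224 × 317 mm
Q5: ⌊317/2⌋ × 224 = 158 × 224 mm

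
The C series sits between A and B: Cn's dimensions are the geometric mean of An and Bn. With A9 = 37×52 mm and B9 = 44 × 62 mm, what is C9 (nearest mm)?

40 × 57 mm

Short side: √(37 · 44) = √1628 ≈ 40.3 → 40 mm
Long side: √(52 · 62) = √3224 ≈ 56.8 → 57 mm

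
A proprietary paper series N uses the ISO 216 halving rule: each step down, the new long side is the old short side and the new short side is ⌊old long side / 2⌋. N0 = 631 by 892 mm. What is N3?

223 × 315 mm

N1: ⌊892/2⌋ × 631 = 446 × 631 mm
N2: ⌊631/2⌋ × 446 = 315 × 446 mm
N3: ⌊446/2⌋ × 315 = 223 × 315 mm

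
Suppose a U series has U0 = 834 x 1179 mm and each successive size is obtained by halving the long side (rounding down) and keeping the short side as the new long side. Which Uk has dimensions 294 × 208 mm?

U0: 834 × 1179 mm
U1: 589 × 834 mm
U2: 417 × 589 mm
U3: 294 × 417 mm
U4: 208 × 294 mm
U5: 147 × 208 mm
→ matches U4.

U4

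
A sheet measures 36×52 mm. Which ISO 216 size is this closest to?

Aspect ratio 52/36 ≈ 1.444 (ISO target is √2 ≈ 1.414).
In the A-series (A0 area = 1 m²): A9 = 37 × 52 mm.
Off by 1 mm total — nearest standard size.

A9 (37 × 52 mm)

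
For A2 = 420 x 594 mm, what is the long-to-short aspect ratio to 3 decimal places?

594 / 420 = 1.414
Matches √2 ≈ 1.414 — the ISO 216 defining ratio.

1.414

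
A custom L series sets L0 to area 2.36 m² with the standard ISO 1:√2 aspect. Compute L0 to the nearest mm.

1292 × 1827 mm

Let the short side be w mm. Then w · w√2 = 2.36 m² = 2,360,000 mm².
w² = 2,360,000/√2, so w ≈ 1291.8 mm; long side = w√2 ≈ 1826.9 mm.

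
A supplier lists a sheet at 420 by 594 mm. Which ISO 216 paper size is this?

A2 (420 × 594 mm)

Aspect ratio 594/420 ≈ 1.414 — close to the ISO √2 ≈ 1.414.
In the A-series (A0 area = 1 m²): A2 = 420 × 594 mm.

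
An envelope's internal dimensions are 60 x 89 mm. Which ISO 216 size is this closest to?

B8 (62 × 88 mm)

Aspect ratio 89/60 ≈ 1.483 (ISO target is √2 ≈ 1.414).
In the B-series (B0 = 1000 × 1414 mm): B8 = 62 × 88 mm.
Off by 3 mm total — nearest standard size.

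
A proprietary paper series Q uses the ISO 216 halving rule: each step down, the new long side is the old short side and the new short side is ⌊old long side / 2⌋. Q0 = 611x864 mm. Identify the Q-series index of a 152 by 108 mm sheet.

Q5

Q0: 611 × 864 mm
Q1: 432 × 611 mm
Q2: 305 × 432 mm
Q3: 216 × 305 mm
Q4: 152 × 216 mm
Q5: 108 × 152 mm
Q6: 76 × 108 mm
→ matches Q5.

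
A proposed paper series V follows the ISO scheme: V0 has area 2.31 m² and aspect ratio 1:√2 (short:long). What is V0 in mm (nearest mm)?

Let the short side be w mm. Then w · w√2 = 2.31 m² = 2,310,000 mm².
w² = 2,310,000/√2, so w ≈ 1278.1 mm; long side = w√2 ≈ 1807.4 mm.

1278 × 1807 mm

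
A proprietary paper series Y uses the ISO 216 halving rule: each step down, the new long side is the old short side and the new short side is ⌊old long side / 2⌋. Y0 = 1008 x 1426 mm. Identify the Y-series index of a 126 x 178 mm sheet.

Y0: 1008 × 1426 mm
Y1: 713 × 1008 mm
Y2: 504 × 713 mm
Y3: 356 × 504 mm
Y4: 252 × 356 mm
Y5: 178 × 252 mm
Y6: 126 × 178 mm
Y7: 89 × 126 mm
→ matches Y6.

Y6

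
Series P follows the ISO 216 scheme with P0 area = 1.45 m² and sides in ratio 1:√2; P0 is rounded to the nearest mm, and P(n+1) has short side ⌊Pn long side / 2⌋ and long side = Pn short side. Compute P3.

358 × 506 mm

Let P0's short side be w mm. w · w√2 = 1.45 m² = 1,450,000 mm², so w ≈ 1012.6 mm and w√2 ≈ 1432.0 mm → P0 = 1013 × 1432 mm.
P1: ⌊1432/2⌋ × 1013 = 716 × 1013 mm
P2: ⌊1013/2⌋ × 716 = 506 × 716 mm
P3: ⌊716/2⌋ × 506 = 358 × 506 mm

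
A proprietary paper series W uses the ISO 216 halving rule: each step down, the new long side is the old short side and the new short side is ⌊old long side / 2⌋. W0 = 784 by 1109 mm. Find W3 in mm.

W1: ⌊1109/2⌋ × 784 = 554 × 784 mm
W2: ⌊784/2⌋ × 554 = 392 × 554 mm
W3: ⌊554/2⌋ × 392 = 277 × 392 mm

277 × 392 mm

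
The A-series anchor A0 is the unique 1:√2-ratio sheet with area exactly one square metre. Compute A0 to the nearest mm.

Let the short side be w mm. Then the long side is w√2 and w · w√2 = 10⁶ mm².
w² = 10⁶/√2, so w = 1000 / 2^(1/4) ≈ 840.9 mm; long side = 1000 · 2^(1/4) ≈ 1189.2 mm.

841 × 1189 mm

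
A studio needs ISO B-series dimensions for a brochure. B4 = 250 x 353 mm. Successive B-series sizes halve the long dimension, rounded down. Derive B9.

44 × 62 mm

B5: ⌊353/2⌋ × 250 = 176 × 250 mm
B6: ⌊250/2⌋ × 176 = 125 × 176 mm
B7: ⌊176/2⌋ × 125 = 88 × 125 mm
B8: ⌊125/2⌋ × 88 = 62 × 88 mm
B9: ⌊88/2⌋ × 62 = 44 × 62 mm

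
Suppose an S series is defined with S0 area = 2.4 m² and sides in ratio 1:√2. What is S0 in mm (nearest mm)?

Let the short side be w mm. Then w · w√2 = 2.4 m² = 2,400,000 mm².
w² = 2,400,000/√2, so w ≈ 1302.7 mm; long side = w√2 ≈ 1842.3 mm.

1303 × 1842 mm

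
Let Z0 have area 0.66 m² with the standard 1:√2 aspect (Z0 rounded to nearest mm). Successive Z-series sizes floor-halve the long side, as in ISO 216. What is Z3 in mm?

Let Z0's short side be w mm. w · w√2 = 0.66 m² = 660,000 mm², so w ≈ 683.1 mm and w√2 ≈ 966.1 mm → Z0 = 683 × 966 mm.
Z1: ⌊966/2⌋ × 683 = 483 × 683 mm
Z2: ⌊683/2⌋ × 483 = 341 × 483 mm
Z3: ⌊483/2⌋ × 341 = 241 × 341 mm

241 × 341 mm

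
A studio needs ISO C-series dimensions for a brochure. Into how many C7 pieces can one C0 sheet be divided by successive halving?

Each ISO step halves the sheet: 1 × C0 → 2 × C1 → 4 × C2 → 8 × C3 → …
From C0 to C7 is 7 halving steps: 2^7 = 128.

128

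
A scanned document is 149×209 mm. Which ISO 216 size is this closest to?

A5 (148 × 210 mm)

Aspect ratio 209/149 ≈ 1.403 — close to the ISO √2 ≈ 1.414.
In the A-series (A0 area = 1 m²): A5 = 148 × 210 mm.
Off by 2 mm total — nearest standard size.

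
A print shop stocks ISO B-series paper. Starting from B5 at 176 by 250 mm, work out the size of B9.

B6: ⌊250/2⌋ × 176 = 125 × 176 mm
B7: ⌊176/2⌋ × 125 = 88 × 125 mm
B8: ⌊125/2⌋ × 88 = 62 × 88 mm
B9: ⌊88/2⌋ × 62 = 44 × 62 mm

44 × 62 mm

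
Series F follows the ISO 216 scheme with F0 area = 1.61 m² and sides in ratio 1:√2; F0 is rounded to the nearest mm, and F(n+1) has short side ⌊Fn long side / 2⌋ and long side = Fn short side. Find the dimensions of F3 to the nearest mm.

Let F0's short side be w mm. w · w√2 = 1.61 m² = 1,610,000 mm², so w ≈ 1067.0 mm and w√2 ≈ 1508.9 mm → F0 = 1067 × 1509 mm.
F1: ⌊1509/2⌋ × 1067 = 754 × 1067 mm
F2: ⌊1067/2⌋ × 754 = 533 × 754 mm
F3: ⌊754/2⌋ × 533 = 377 × 533 mm

377 × 533 mm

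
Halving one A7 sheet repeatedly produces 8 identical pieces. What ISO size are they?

8 = 2^3, so 3 halving steps.
A7 → A8 → … → A10 after 3 steps.

A10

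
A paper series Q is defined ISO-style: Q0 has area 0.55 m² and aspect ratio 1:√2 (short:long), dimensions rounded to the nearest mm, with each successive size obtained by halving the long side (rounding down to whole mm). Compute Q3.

Let Q0's short side be w mm. w · w√2 = 0.55 m² = 550,000 mm², so w ≈ 623.6 mm and w√2 ≈ 881.9 mm → Q0 = 624 × 882 mm.
Q1: ⌊882/2⌋ × 624 = 441 × 624 mm
Q2: ⌊624/2⌋ × 441 = 312 × 441 mm
Q3: ⌊441/2⌋ × 312 = 220 × 312 mm

220 × 312 mm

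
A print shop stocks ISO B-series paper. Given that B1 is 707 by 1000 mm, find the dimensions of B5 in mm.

176 × 250 mm

B2: ⌊1000/2⌋ × 707 = 500 × 707 mm
B3: ⌊707/2⌋ × 500 = 353 × 500 mm
B4: ⌊500/2⌋ × 353 = 250 × 353 mm
B5: ⌊353/2⌋ × 250 = 176 × 250 mm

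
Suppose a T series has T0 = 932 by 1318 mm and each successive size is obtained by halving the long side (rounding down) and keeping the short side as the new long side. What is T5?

T1 = 659 × 932 mm (from T0 by 1 halving).
T2: ⌊932/2⌋ × 659 = 466 × 659 mm
T3: ⌊659/2⌋ × 466 = 329 × 466 mm
T4: ⌊466/2⌋ × 329 = 233 × 329 mm
T5: ⌊329/2⌋ × 233 = 164 × 233 mm

164 × 233 mm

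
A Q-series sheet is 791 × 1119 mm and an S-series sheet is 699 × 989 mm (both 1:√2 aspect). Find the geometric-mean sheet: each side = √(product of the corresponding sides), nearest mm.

744 × 1052 mm

Short side: √(791 · 699) = √552909 ≈ 743.6 → 744 mm
Long side: √(1119 · 989) = √1106691 ≈ 1052.0 → 1052 mm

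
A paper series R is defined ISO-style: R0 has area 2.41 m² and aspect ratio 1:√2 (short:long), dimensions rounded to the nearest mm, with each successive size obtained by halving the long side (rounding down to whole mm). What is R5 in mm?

230 × 326 mm

Let R0's short side be w mm. w · w√2 = 2.41 m² = 2,410,000 mm², so w ≈ 1305.4 mm and w√2 ≈ 1846.1 mm → R0 = 1305 × 1846 mm.
R1: ⌊1846/2⌋ × 1305 = 923 × 1305 mm
R2: ⌊1305/2⌋ × 923 = 652 × 923 mm
R3: ⌊923/2⌋ × 652 = 461 × 652 mm
R4: ⌊652/2⌋ × 461 = 326 × 461 mm
R5: ⌊461/2⌋ × 326 = 230 × 326 mm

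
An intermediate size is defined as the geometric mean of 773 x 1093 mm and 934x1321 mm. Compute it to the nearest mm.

Short side: √(773 · 934) = √721982 ≈ 849.7 → 850 mm
Long side: √(1093 · 1321) = √1443853 ≈ 1201.6 → 1202 mm

850 × 1202 mm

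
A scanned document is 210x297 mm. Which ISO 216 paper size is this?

A4 (210 × 297 mm)

Aspect ratio 297/210 ≈ 1.414 — close to the ISO √2 ≈ 1.414.
In the A-series (A0 area = 1 m²): A4 = 210 × 297 mm.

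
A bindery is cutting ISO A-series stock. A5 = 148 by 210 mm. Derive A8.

52 × 74 mm

A6: ⌊210/2⌋ × 148 = 105 × 148 mm
A7: ⌊148/2⌋ × 105 = 74 × 105 mm
A8: ⌊105/2⌋ × 74 = 52 × 74 mm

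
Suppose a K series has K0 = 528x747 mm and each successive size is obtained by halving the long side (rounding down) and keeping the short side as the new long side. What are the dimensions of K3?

K1: ⌊747/2⌋ × 528 = 373 × 528 mm
K2: ⌊528/2⌋ × 373 = 264 × 373 mm
K3: ⌊373/2⌋ × 264 = 186 × 264 mm

186 × 264 mm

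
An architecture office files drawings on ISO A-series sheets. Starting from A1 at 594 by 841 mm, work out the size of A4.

A2: ⌊841/2⌋ × 594 = 420 × 594 mm
A3: ⌊594/2⌋ × 420 = 297 × 420 mm
A4: ⌊420/2⌋ × 297 = 210 × 297 mm

210 × 297 mm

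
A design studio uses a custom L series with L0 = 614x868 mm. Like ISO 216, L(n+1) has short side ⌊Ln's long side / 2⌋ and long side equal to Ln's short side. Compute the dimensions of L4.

153 × 217 mm

L1: ⌊868/2⌋ × 614 = 434 × 614 mm
L2: ⌊614/2⌋ × 434 = 307 × 434 mm
L3: ⌊434/2⌋ × 307 = 217 × 307 mm
L4: ⌊307/2⌋ × 217 = 153 × 217 mm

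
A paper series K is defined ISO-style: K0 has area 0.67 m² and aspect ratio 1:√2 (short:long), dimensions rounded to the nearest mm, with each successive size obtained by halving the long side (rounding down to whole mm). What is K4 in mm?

Let K0's short side be w mm. w · w√2 = 0.67 m² = 670,000 mm², so w ≈ 688.3 mm and w√2 ≈ 973.4 mm → K0 = 688 × 973 mm.
K1: ⌊973/2⌋ × 688 = 486 × 688 mm
K2: ⌊688/2⌋ × 486 = 344 × 486 mm
K3: ⌊486/2⌋ × 344 = 243 × 344 mm
K4: ⌊344/2⌋ × 243 = 172 × 243 mm

172 × 243 mm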